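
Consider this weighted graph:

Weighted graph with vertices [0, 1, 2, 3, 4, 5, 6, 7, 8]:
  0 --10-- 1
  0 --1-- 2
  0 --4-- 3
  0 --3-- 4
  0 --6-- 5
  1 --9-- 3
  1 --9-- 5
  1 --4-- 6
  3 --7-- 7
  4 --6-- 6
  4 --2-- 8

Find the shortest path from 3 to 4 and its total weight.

Using Dijkstra's algorithm from vertex 3:
Shortest path: 3 -> 0 -> 4
Total weight: 4 + 3 = 7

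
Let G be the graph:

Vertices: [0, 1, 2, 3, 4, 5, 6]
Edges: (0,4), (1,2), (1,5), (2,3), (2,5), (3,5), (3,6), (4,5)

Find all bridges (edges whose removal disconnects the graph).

A bridge is an edge whose removal increases the number of connected components.
Bridges found: (0,4), (3,6), (4,5)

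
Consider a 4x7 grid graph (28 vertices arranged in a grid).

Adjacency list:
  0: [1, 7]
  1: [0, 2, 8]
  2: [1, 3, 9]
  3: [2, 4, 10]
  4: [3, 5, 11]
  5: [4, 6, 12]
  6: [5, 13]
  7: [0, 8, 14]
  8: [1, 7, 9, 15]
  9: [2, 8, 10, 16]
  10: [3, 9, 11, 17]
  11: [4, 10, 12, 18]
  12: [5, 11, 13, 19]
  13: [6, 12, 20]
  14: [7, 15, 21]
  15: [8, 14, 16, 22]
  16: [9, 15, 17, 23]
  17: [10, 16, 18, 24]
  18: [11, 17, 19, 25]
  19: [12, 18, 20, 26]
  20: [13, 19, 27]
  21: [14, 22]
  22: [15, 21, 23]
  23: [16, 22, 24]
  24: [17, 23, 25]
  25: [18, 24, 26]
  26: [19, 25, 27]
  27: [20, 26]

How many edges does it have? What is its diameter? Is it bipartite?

A 4x7 grid has 21 vertical edges and 24 horizontal edges.
Total edges = 21 + 24 = 45.
Diameter = (4-1) + (7-1) = 9 (corner to opposite corner).
Grid graphs are bipartite (checkerboard coloring).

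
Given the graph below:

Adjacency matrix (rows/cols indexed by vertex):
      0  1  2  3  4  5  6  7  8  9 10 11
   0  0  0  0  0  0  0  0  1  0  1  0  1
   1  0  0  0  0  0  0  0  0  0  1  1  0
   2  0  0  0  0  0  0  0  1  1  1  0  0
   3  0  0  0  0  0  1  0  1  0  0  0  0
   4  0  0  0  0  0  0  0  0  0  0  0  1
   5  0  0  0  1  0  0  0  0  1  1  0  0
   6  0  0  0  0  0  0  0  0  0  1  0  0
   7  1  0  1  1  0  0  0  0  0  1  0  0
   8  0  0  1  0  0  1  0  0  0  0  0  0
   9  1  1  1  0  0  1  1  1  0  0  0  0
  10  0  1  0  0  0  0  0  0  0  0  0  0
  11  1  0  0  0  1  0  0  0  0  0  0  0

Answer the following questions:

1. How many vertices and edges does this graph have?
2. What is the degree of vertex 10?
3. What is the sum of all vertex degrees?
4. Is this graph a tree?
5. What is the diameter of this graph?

Count: 12 vertices, 15 edges.
Vertex 10 has neighbors [1], degree = 1.
Handshaking lemma: 2 * 15 = 30.
A tree on 12 vertices has 11 edges. This graph has 15 edges (4 extra). Not a tree.
Diameter (longest shortest path) = 5.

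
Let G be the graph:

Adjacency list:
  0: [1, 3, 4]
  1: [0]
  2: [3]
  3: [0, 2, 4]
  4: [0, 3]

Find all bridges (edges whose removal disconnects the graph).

A bridge is an edge whose removal increases the number of connected components.
Bridges found: (0,1), (2,3)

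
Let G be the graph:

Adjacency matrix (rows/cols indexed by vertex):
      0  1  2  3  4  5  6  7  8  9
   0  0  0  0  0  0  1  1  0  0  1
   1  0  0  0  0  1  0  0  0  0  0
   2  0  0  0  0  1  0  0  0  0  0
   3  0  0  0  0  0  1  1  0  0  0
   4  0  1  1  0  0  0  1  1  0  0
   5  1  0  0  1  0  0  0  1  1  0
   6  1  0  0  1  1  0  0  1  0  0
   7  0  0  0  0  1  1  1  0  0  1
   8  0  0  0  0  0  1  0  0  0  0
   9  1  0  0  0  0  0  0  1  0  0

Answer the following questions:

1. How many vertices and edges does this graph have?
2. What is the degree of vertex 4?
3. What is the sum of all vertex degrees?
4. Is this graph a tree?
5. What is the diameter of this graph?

Count: 10 vertices, 13 edges.
Vertex 4 has neighbors [1, 2, 6, 7], degree = 4.
Handshaking lemma: 2 * 13 = 26.
A tree on 10 vertices has 9 edges. This graph has 13 edges (4 extra). Not a tree.
Diameter (longest shortest path) = 4.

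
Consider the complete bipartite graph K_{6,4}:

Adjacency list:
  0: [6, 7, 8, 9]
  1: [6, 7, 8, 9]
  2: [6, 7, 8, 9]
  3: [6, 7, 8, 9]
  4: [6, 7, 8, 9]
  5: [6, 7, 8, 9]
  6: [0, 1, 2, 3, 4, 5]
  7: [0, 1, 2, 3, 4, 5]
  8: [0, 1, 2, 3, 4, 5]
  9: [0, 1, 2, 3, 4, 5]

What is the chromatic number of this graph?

K_{6,4} is bipartite: vertices split into two independent sets of size 6 and 4.
Color one set 0, the other 1. No adjacent vertices share a color.
Chromatic number = 2.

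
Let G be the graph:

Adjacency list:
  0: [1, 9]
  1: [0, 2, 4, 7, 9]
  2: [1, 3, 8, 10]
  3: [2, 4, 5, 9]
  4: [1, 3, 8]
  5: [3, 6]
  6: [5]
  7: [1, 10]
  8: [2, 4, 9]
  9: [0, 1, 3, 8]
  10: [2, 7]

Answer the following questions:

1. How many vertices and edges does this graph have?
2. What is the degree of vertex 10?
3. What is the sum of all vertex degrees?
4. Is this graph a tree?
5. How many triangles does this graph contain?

Count: 11 vertices, 16 edges.
Vertex 10 has neighbors [2, 7], degree = 2.
Handshaking lemma: 2 * 16 = 32.
A tree on 11 vertices has 10 edges. This graph has 16 edges (6 extra). Not a tree.
Number of triangles = 1.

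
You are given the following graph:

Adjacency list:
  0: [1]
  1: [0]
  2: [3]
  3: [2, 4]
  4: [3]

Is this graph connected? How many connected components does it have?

Checking connectivity: the graph has 2 connected component(s).
Components: [[0, 1], [2, 3, 4]]. The graph is NOT connected.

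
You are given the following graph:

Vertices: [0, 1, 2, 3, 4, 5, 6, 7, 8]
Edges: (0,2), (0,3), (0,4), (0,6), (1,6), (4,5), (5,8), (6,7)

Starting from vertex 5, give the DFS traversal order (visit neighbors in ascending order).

DFS from vertex 5 (neighbors processed in ascending order):
Visit order: 5, 4, 0, 2, 3, 6, 1, 7, 8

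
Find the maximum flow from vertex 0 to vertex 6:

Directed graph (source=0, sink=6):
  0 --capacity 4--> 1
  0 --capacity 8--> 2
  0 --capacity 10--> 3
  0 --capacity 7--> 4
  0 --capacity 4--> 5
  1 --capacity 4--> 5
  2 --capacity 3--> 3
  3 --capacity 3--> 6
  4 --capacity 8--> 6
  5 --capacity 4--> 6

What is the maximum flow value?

Computing max flow:
  Flow on (0->1): 4/4
  Flow on (0->2): 3/8
  Flow on (0->4): 7/7
  Flow on (1->5): 4/4
  Flow on (2->3): 3/3
  Flow on (3->6): 3/3
  Flow on (4->6): 7/8
  Flow on (5->6): 4/4
Maximum flow = 14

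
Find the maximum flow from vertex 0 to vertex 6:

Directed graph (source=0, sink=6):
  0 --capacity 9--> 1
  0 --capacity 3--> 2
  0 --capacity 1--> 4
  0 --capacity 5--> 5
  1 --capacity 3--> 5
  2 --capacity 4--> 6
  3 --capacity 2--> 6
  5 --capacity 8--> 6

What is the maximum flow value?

Computing max flow:
  Flow on (0->1): 3/9
  Flow on (0->2): 3/3
  Flow on (0->5): 5/5
  Flow on (1->5): 3/3
  Flow on (2->6): 3/4
  Flow on (5->6): 8/8
Maximum flow = 11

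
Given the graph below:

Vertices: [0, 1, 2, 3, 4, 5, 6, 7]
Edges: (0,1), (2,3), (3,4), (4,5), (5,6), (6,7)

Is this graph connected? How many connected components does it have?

Checking connectivity: the graph has 2 connected component(s).
Components: [[0, 1], [2, 3, 4, 5, 6, 7]]. The graph is NOT connected.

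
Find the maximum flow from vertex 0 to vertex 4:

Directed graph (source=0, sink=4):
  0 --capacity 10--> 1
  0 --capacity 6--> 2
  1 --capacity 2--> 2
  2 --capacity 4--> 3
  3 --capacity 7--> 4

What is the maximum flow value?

Computing max flow:
  Flow on (0->1): 2/10
  Flow on (0->2): 2/6
  Flow on (1->2): 2/2
  Flow on (2->3): 4/4
  Flow on (3->4): 4/7
Maximum flow = 4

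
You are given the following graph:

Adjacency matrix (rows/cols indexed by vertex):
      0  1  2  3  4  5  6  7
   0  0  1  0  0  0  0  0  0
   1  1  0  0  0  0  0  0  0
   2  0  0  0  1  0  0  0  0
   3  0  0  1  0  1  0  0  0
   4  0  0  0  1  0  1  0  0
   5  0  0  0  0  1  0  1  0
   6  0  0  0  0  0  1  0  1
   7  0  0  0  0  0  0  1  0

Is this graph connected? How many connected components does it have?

Checking connectivity: the graph has 2 connected component(s).
Components: [[0, 1], [2, 3, 4, 5, 6, 7]]. The graph is NOT connected.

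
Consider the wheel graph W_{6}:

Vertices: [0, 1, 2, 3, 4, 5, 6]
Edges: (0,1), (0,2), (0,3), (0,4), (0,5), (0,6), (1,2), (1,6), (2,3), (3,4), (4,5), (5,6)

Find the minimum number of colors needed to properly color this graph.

W_{6} = C_{6} plus a hub adjacent to every cycle vertex.
The outer cycle needs 2 colors (even cycle); the hub is adjacent to all of them so needs a fresh color.
Chromatic number = 2 + 1 = 3.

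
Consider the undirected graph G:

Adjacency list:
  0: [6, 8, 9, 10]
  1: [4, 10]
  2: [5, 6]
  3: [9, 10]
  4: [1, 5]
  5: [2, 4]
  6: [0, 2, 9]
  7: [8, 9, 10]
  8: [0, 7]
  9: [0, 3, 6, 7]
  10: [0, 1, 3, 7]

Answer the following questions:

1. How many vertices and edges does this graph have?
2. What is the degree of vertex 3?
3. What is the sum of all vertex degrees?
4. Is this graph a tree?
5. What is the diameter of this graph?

Count: 11 vertices, 15 edges.
Vertex 3 has neighbors [9, 10], degree = 2.
Handshaking lemma: 2 * 15 = 30.
A tree on 11 vertices has 10 edges. This graph has 15 edges (5 extra). Not a tree.
Diameter (longest shortest path) = 4.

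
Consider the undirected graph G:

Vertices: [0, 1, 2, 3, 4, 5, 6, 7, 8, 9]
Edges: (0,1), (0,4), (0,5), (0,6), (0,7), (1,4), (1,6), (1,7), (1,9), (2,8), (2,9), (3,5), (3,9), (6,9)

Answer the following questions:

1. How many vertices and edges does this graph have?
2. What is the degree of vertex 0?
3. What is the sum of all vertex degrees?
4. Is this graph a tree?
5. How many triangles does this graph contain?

Count: 10 vertices, 14 edges.
Vertex 0 has neighbors [1, 4, 5, 6, 7], degree = 5.
Handshaking lemma: 2 * 14 = 28.
A tree on 10 vertices has 9 edges. This graph has 14 edges (5 extra). Not a tree.
Number of triangles = 4.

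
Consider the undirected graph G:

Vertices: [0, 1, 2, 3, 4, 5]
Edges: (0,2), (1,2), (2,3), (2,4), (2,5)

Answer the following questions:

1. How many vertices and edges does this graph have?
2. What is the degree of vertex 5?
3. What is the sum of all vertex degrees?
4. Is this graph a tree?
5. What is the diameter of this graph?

Count: 6 vertices, 5 edges.
Vertex 5 has neighbors [2], degree = 1.
Handshaking lemma: 2 * 5 = 10.
A graph is a tree iff it is connected and has exactly n-1 edges. This graph is connected (all 6 vertices in one component) and has 6-1 = 5 edges. It is a tree.
Diameter (longest shortest path) = 2.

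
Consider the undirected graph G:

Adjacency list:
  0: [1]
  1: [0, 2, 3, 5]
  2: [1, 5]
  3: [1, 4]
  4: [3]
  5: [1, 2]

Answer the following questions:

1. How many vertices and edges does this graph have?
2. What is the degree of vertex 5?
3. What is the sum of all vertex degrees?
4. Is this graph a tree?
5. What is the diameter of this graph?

Count: 6 vertices, 6 edges.
Vertex 5 has neighbors [1, 2], degree = 2.
Handshaking lemma: 2 * 6 = 12.
A tree on 6 vertices has 5 edges. This graph has 6 edges (1 extra). Not a tree.
Diameter (longest shortest path) = 3.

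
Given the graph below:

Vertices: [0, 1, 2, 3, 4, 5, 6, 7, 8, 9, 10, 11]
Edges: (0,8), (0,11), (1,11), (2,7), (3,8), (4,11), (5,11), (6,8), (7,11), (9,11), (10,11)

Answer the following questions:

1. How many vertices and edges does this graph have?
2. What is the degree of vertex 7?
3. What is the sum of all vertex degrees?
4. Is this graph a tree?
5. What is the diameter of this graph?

Count: 12 vertices, 11 edges.
Vertex 7 has neighbors [2, 11], degree = 2.
Handshaking lemma: 2 * 11 = 22.
A graph is a tree iff it is connected and has exactly n-1 edges. This graph is connected (all 12 vertices in one component) and has 12-1 = 11 edges. It is a tree.
Diameter (longest shortest path) = 5.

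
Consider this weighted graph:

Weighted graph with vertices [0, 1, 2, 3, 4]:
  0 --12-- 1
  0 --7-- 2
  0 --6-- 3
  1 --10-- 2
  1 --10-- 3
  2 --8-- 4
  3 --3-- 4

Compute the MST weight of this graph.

Applying Kruskal's algorithm (sort edges by weight, add if no cycle):
  Add (3,4) w=3
  Add (0,3) w=6
  Add (0,2) w=7
  Skip (2,4) w=8 (creates cycle)
  Add (1,3) w=10
  Skip (1,2) w=10 (creates cycle)
  Skip (0,1) w=12 (creates cycle)
MST weight = 26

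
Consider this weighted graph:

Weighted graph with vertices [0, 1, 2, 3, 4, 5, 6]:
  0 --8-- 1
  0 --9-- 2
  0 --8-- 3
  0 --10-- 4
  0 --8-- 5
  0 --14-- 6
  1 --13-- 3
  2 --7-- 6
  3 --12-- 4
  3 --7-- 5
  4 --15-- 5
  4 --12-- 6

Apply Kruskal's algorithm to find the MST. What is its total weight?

Applying Kruskal's algorithm (sort edges by weight, add if no cycle):
  Add (2,6) w=7
  Add (3,5) w=7
  Add (0,3) w=8
  Add (0,1) w=8
  Skip (0,5) w=8 (creates cycle)
  Add (0,2) w=9
  Add (0,4) w=10
  Skip (3,4) w=12 (creates cycle)
  Skip (4,6) w=12 (creates cycle)
  Skip (1,3) w=13 (creates cycle)
  Skip (0,6) w=14 (creates cycle)
  Skip (4,5) w=15 (creates cycle)
MST weight = 49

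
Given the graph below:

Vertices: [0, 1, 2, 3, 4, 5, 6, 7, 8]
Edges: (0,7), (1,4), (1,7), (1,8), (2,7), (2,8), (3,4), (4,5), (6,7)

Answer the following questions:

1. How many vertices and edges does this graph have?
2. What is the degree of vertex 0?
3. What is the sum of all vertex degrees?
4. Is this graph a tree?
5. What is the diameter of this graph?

Count: 9 vertices, 9 edges.
Vertex 0 has neighbors [7], degree = 1.
Handshaking lemma: 2 * 9 = 18.
A tree on 9 vertices has 8 edges. This graph has 9 edges (1 extra). Not a tree.
Diameter (longest shortest path) = 4.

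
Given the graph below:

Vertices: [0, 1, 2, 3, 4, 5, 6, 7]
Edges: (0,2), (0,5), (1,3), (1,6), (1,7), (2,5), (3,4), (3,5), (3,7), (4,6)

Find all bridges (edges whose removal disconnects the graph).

A bridge is an edge whose removal increases the number of connected components.
Bridges found: (3,5)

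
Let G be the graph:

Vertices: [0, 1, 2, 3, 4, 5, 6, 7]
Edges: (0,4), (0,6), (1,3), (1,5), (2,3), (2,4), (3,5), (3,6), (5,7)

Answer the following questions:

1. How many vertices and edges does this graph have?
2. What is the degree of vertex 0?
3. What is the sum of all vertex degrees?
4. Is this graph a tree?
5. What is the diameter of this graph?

Count: 8 vertices, 9 edges.
Vertex 0 has neighbors [4, 6], degree = 2.
Handshaking lemma: 2 * 9 = 18.
A tree on 8 vertices has 7 edges. This graph has 9 edges (2 extra). Not a tree.
Diameter (longest shortest path) = 4.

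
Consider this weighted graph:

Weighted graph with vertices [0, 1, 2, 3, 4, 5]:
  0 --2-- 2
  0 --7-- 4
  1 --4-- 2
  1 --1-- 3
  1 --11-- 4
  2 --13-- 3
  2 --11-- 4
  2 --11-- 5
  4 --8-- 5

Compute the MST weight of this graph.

Applying Kruskal's algorithm (sort edges by weight, add if no cycle):
  Add (1,3) w=1
  Add (0,2) w=2
  Add (1,2) w=4
  Add (0,4) w=7
  Add (4,5) w=8
  Skip (1,4) w=11 (creates cycle)
  Skip (2,5) w=11 (creates cycle)
  Skip (2,4) w=11 (creates cycle)
  Skip (2,3) w=13 (creates cycle)
MST weight = 22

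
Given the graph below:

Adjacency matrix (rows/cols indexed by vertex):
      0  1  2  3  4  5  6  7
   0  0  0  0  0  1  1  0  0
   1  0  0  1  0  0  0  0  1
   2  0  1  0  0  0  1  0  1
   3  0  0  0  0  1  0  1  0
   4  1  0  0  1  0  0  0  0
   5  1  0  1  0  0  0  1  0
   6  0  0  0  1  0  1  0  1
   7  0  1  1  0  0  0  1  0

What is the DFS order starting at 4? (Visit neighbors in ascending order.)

DFS from vertex 4 (neighbors processed in ascending order):
Visit order: 4, 0, 5, 2, 1, 7, 6, 3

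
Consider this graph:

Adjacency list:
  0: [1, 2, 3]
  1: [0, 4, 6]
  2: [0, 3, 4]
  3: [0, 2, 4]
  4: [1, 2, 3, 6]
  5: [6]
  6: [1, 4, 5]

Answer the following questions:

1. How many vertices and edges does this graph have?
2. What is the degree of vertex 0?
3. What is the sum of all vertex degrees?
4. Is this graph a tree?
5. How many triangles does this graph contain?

Count: 7 vertices, 10 edges.
Vertex 0 has neighbors [1, 2, 3], degree = 3.
Handshaking lemma: 2 * 10 = 20.
A tree on 7 vertices has 6 edges. This graph has 10 edges (4 extra). Not a tree.
Number of triangles = 3.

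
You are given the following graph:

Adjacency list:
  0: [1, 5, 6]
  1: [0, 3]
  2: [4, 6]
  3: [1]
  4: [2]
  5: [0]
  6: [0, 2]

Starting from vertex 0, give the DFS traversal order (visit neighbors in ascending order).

DFS from vertex 0 (neighbors processed in ascending order):
Visit order: 0, 1, 3, 5, 6, 2, 4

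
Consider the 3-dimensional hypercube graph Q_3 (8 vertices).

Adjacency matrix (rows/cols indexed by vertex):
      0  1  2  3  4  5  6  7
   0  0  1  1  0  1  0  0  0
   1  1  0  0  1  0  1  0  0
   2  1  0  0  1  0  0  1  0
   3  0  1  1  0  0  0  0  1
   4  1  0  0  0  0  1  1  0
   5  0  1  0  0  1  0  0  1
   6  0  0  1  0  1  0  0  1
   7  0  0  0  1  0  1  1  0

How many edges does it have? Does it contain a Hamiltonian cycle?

Q_3 has 8 * 3 / 2 = 12 edges.
Q_3 (d >= 2) always has a Hamiltonian cycle: a 3-bit cyclic Gray code visits every vertex exactly once and returns to the start.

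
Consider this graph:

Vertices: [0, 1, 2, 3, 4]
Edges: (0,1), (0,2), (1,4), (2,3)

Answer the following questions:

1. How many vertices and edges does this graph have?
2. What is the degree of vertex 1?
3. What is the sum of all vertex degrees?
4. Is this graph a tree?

Count: 5 vertices, 4 edges.
Vertex 1 has neighbors [0, 4], degree = 2.
Handshaking lemma: 2 * 4 = 8.
A graph is a tree iff it is connected and has exactly n-1 edges. This graph is connected (all 5 vertices in one component) and has 5-1 = 4 edges. It is a tree.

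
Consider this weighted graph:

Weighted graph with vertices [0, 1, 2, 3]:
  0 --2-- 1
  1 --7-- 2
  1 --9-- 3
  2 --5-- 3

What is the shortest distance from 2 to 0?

Using Dijkstra's algorithm from vertex 2:
Shortest path: 2 -> 1 -> 0
Total weight: 7 + 2 = 9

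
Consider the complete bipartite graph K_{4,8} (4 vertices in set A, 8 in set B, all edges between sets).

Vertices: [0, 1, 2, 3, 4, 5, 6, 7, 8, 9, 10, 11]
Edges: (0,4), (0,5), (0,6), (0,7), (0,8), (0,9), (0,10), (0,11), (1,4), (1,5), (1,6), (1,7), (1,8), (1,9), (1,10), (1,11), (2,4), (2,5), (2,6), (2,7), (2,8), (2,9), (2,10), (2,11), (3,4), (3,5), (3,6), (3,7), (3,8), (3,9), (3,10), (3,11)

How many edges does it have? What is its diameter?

K_{4,8} has 4 * 8 = 32 edges.
Any vertex reaches any opposite-side vertex in 1 step; same-side vertices reach in 2 steps via any opposite-side vertex.
Diameter = 2.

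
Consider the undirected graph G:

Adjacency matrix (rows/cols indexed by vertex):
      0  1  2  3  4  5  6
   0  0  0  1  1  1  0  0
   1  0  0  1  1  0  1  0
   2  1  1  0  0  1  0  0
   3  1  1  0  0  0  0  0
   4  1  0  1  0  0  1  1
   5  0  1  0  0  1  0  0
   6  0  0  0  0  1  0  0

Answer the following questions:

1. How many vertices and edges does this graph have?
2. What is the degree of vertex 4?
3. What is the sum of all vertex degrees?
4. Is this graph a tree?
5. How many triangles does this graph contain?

Count: 7 vertices, 9 edges.
Vertex 4 has neighbors [0, 2, 5, 6], degree = 4.
Handshaking lemma: 2 * 9 = 18.
A tree on 7 vertices has 6 edges. This graph has 9 edges (3 extra). Not a tree.
Number of triangles = 1.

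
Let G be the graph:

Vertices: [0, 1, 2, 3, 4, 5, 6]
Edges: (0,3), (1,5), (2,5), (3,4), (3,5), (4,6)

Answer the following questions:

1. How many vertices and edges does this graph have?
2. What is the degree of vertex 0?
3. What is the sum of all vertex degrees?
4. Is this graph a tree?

Count: 7 vertices, 6 edges.
Vertex 0 has neighbors [3], degree = 1.
Handshaking lemma: 2 * 6 = 12.
A graph is a tree iff it is connected and has exactly n-1 edges. This graph is connected (all 7 vertices in one component) and has 7-1 = 6 edges. It is a tree.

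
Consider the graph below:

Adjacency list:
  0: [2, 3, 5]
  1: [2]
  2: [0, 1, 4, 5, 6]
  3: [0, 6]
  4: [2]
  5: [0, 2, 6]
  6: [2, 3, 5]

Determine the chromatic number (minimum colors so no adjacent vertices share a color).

The graph has a maximum clique of size 3 (lower bound on chromatic number).
A valid 3-coloring: {0: 1, 1: 1, 2: 0, 3: 0, 4: 1, 5: 2, 6: 1}.
Chromatic number = 3.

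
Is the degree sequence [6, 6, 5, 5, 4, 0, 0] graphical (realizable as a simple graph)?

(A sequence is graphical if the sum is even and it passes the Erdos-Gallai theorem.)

Sum of degrees = 26. Sum is even but fails Erdos-Gallai. The sequence is NOT graphical.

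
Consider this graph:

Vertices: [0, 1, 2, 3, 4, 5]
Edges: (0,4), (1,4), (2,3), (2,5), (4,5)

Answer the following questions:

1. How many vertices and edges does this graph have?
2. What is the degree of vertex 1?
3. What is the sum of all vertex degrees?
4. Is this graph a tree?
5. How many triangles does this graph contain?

Count: 6 vertices, 5 edges.
Vertex 1 has neighbors [4], degree = 1.
Handshaking lemma: 2 * 5 = 10.
A graph is a tree iff it is connected and has exactly n-1 edges. This graph is connected (all 6 vertices in one component) and has 6-1 = 5 edges. It is a tree.
Number of triangles = 0.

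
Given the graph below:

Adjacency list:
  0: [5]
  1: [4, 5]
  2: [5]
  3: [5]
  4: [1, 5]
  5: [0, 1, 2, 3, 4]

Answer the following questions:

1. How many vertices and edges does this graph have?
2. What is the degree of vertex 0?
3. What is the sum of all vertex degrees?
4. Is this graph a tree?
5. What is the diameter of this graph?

Count: 6 vertices, 6 edges.
Vertex 0 has neighbors [5], degree = 1.
Handshaking lemma: 2 * 6 = 12.
A tree on 6 vertices has 5 edges. This graph has 6 edges (1 extra). Not a tree.
Diameter (longest shortest path) = 2.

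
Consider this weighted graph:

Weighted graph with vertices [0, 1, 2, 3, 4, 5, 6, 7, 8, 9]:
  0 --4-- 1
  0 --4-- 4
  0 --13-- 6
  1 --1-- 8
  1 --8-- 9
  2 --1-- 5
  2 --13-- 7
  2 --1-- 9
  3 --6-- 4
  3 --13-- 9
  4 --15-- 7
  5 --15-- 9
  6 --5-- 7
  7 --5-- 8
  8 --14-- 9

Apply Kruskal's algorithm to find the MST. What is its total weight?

Applying Kruskal's algorithm (sort edges by weight, add if no cycle):
  Add (1,8) w=1
  Add (2,9) w=1
  Add (2,5) w=1
  Add (0,1) w=4
  Add (0,4) w=4
  Add (6,7) w=5
  Add (7,8) w=5
  Add (3,4) w=6
  Add (1,9) w=8
  Skip (0,6) w=13 (creates cycle)
  Skip (2,7) w=13 (creates cycle)
  Skip (3,9) w=13 (creates cycle)
  Skip (8,9) w=14 (creates cycle)
  Skip (4,7) w=15 (creates cycle)
  Skip (5,9) w=15 (creates cycle)
MST weight = 35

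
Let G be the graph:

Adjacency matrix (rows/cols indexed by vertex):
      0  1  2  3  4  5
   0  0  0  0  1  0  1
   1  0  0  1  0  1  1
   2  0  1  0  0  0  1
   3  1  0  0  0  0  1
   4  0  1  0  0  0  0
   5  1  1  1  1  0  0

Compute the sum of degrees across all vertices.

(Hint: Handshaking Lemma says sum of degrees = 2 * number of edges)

Count edges: 7 edges.
By Handshaking Lemma: sum of degrees = 2 * 7 = 14.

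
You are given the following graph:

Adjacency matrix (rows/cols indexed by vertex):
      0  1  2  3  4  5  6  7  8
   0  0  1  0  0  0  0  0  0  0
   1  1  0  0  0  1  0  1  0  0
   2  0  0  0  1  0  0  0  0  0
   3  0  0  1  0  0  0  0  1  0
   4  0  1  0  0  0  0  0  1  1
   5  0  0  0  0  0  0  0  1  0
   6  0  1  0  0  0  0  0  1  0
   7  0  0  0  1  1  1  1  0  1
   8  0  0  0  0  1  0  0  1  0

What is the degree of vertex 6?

Vertex 6 has neighbors [1, 7], so deg(6) = 2.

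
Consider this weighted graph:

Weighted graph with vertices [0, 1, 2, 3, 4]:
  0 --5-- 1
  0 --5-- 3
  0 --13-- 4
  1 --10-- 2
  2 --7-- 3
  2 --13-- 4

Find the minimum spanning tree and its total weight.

Applying Kruskal's algorithm (sort edges by weight, add if no cycle):
  Add (0,1) w=5
  Add (0,3) w=5
  Add (2,3) w=7
  Skip (1,2) w=10 (creates cycle)
  Add (0,4) w=13
  Skip (2,4) w=13 (creates cycle)
MST weight = 30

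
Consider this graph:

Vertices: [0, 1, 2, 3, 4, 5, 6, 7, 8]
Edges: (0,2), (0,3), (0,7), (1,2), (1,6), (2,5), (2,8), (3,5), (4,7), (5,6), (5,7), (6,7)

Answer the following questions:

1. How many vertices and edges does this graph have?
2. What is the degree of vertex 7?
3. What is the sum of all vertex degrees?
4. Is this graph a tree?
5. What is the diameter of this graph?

Count: 9 vertices, 12 edges.
Vertex 7 has neighbors [0, 4, 5, 6], degree = 4.
Handshaking lemma: 2 * 12 = 24.
A tree on 9 vertices has 8 edges. This graph has 12 edges (4 extra). Not a tree.
Diameter (longest shortest path) = 4.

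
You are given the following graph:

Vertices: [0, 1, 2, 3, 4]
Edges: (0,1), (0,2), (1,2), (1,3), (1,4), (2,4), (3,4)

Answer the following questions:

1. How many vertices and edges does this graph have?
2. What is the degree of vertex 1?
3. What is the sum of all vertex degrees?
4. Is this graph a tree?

Count: 5 vertices, 7 edges.
Vertex 1 has neighbors [0, 2, 3, 4], degree = 4.
Handshaking lemma: 2 * 7 = 14.
A tree on 5 vertices has 4 edges. This graph has 7 edges (3 extra). Not a tree.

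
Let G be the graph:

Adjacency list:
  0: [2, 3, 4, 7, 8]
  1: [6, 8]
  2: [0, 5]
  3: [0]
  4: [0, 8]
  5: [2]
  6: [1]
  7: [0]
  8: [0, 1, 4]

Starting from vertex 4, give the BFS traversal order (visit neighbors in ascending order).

BFS from vertex 4 (neighbors processed in ascending order):
Visit order: 4, 0, 8, 2, 3, 7, 1, 5, 6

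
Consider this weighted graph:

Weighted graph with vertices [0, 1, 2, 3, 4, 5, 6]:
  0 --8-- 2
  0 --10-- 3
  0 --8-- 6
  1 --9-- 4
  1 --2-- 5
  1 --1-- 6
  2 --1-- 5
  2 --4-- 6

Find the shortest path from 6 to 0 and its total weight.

Using Dijkstra's algorithm from vertex 6:
Shortest path: 6 -> 0
Total weight: 8 = 8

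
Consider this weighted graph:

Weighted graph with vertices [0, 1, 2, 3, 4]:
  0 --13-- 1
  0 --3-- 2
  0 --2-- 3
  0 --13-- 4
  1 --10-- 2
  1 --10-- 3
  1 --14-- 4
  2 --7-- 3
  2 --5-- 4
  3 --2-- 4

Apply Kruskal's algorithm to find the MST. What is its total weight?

Applying Kruskal's algorithm (sort edges by weight, add if no cycle):
  Add (0,3) w=2
  Add (3,4) w=2
  Add (0,2) w=3
  Skip (2,4) w=5 (creates cycle)
  Skip (2,3) w=7 (creates cycle)
  Add (1,2) w=10
  Skip (1,3) w=10 (creates cycle)
  Skip (0,1) w=13 (creates cycle)
  Skip (0,4) w=13 (creates cycle)
  Skip (1,4) w=14 (creates cycle)
MST weight = 17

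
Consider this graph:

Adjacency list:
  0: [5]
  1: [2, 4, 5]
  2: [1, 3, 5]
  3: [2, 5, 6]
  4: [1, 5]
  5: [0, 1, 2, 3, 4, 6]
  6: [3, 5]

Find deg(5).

Vertex 5 has neighbors [0, 1, 2, 3, 4, 6], so deg(5) = 6.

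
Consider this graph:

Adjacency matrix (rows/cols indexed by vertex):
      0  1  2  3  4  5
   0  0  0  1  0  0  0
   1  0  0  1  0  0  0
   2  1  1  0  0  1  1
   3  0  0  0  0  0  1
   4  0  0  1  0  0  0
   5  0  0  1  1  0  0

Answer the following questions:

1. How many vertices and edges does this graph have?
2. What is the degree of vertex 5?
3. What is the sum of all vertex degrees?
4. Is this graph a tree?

Count: 6 vertices, 5 edges.
Vertex 5 has neighbors [2, 3], degree = 2.
Handshaking lemma: 2 * 5 = 10.
A graph is a tree iff it is connected and has exactly n-1 edges. This graph is connected (all 6 vertices in one component) and has 6-1 = 5 edges. It is a tree.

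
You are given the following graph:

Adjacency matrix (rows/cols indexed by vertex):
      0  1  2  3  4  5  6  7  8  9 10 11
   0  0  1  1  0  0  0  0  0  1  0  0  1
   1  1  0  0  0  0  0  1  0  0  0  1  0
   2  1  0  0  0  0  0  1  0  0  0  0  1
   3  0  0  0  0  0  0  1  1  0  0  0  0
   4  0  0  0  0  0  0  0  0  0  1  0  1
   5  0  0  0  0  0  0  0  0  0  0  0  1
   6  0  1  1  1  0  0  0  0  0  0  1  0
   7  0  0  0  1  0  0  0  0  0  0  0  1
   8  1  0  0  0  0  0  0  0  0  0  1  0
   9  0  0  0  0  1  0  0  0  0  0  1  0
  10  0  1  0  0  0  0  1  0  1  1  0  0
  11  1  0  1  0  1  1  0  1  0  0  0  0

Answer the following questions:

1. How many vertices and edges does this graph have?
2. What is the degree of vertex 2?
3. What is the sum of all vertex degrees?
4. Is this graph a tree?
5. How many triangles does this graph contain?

Count: 12 vertices, 17 edges.
Vertex 2 has neighbors [0, 6, 11], degree = 3.
Handshaking lemma: 2 * 17 = 34.
A tree on 12 vertices has 11 edges. This graph has 17 edges (6 extra). Not a tree.
Number of triangles = 2.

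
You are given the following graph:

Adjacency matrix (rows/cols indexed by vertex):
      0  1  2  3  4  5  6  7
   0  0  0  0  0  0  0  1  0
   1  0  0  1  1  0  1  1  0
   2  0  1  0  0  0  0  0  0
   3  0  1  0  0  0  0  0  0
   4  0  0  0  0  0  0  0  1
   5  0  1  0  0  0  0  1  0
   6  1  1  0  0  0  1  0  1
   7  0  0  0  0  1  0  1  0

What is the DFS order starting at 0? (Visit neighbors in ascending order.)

DFS from vertex 0 (neighbors processed in ascending order):
Visit order: 0, 6, 1, 2, 3, 5, 7, 4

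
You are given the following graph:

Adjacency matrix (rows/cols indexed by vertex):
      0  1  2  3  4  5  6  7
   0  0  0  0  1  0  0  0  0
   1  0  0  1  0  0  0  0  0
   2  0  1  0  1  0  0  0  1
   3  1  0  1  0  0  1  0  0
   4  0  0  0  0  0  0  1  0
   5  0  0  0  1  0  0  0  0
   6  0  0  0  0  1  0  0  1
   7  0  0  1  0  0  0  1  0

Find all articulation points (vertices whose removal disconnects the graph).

An articulation point is a vertex whose removal disconnects the graph.
Articulation points: [2, 3, 6, 7]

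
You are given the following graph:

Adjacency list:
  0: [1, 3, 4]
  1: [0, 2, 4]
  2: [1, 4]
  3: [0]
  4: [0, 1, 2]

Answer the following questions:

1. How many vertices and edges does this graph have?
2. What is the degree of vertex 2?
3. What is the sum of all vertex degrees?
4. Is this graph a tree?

Count: 5 vertices, 6 edges.
Vertex 2 has neighbors [1, 4], degree = 2.
Handshaking lemma: 2 * 6 = 12.
A tree on 5 vertices has 4 edges. This graph has 6 edges (2 extra). Not a tree.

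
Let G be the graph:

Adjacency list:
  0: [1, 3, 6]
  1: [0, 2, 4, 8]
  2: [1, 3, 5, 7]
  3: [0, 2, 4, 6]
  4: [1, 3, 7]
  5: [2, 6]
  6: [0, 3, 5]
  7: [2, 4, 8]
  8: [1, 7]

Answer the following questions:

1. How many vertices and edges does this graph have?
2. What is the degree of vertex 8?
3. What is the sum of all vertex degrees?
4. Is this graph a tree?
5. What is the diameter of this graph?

Count: 9 vertices, 14 edges.
Vertex 8 has neighbors [1, 7], degree = 2.
Handshaking lemma: 2 * 14 = 28.
A tree on 9 vertices has 8 edges. This graph has 14 edges (6 extra). Not a tree.
Diameter (longest shortest path) = 3.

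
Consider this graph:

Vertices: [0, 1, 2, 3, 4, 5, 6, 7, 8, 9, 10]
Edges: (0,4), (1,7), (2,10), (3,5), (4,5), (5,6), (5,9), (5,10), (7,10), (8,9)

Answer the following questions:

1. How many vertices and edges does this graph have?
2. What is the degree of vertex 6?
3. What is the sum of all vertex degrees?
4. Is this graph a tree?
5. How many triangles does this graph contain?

Count: 11 vertices, 10 edges.
Vertex 6 has neighbors [5], degree = 1.
Handshaking lemma: 2 * 10 = 20.
A graph is a tree iff it is connected and has exactly n-1 edges. This graph is connected (all 11 vertices in one component) and has 11-1 = 10 edges. It is a tree.
Number of triangles = 0.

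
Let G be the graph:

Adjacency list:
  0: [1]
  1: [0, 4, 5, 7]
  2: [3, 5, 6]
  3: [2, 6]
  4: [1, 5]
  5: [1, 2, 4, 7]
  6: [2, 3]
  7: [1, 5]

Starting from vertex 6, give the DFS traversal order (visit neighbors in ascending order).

DFS from vertex 6 (neighbors processed in ascending order):
Visit order: 6, 2, 3, 5, 1, 0, 4, 7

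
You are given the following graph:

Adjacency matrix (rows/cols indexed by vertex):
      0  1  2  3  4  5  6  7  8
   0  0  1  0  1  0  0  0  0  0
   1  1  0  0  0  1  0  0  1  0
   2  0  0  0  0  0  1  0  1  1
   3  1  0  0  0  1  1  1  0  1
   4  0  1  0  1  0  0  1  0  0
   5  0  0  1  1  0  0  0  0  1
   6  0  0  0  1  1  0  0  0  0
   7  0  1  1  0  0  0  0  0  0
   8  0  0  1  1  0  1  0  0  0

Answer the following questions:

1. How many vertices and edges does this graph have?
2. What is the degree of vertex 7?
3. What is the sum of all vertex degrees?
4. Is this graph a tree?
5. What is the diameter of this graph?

Count: 9 vertices, 13 edges.
Vertex 7 has neighbors [1, 2], degree = 2.
Handshaking lemma: 2 * 13 = 26.
A tree on 9 vertices has 8 edges. This graph has 13 edges (5 extra). Not a tree.
Diameter (longest shortest path) = 3.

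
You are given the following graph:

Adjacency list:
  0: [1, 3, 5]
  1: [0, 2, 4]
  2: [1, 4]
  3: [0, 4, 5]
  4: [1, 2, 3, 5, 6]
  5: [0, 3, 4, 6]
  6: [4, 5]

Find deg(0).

Vertex 0 has neighbors [1, 3, 5], so deg(0) = 3.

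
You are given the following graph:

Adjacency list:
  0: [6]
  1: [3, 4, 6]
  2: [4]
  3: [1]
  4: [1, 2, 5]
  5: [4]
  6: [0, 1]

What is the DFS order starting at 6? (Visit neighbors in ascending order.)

DFS from vertex 6 (neighbors processed in ascending order):
Visit order: 6, 0, 1, 3, 4, 2, 5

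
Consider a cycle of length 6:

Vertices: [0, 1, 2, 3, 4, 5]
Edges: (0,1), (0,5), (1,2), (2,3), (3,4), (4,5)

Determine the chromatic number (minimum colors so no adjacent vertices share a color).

This is an even cycle (C_6). Even cycles are bipartite.
Chromatic number = 2.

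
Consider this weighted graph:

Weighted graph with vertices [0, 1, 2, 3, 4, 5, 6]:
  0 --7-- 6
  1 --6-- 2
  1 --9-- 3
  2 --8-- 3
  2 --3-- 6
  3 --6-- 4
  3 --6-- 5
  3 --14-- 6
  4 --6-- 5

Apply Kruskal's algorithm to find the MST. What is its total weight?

Applying Kruskal's algorithm (sort edges by weight, add if no cycle):
  Add (2,6) w=3
  Add (1,2) w=6
  Add (3,5) w=6
  Add (3,4) w=6
  Skip (4,5) w=6 (creates cycle)
  Add (0,6) w=7
  Add (2,3) w=8
  Skip (1,3) w=9 (creates cycle)
  Skip (3,6) w=14 (creates cycle)
MST weight = 36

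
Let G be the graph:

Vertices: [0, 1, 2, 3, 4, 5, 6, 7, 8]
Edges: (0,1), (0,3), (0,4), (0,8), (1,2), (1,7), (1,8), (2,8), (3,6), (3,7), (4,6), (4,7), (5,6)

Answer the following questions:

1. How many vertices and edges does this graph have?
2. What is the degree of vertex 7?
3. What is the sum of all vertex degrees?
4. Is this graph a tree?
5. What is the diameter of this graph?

Count: 9 vertices, 13 edges.
Vertex 7 has neighbors [1, 3, 4], degree = 3.
Handshaking lemma: 2 * 13 = 26.
A tree on 9 vertices has 8 edges. This graph has 13 edges (5 extra). Not a tree.
Diameter (longest shortest path) = 5.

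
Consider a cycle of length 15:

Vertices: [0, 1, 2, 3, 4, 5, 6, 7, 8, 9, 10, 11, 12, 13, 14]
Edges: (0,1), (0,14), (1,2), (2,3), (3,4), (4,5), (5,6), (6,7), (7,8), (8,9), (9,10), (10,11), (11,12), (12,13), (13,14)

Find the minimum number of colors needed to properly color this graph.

This is an odd cycle (C_15). Odd cycles are not bipartite (any 2-coloring forces two adjacent vertices to match), and 3 colors suffice.
Chromatic number = 3.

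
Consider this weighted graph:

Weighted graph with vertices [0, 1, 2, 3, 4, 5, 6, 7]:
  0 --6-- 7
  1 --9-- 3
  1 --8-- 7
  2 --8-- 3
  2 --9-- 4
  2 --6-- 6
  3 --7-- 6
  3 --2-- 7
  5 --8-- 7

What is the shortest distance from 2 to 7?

Using Dijkstra's algorithm from vertex 2:
Shortest path: 2 -> 3 -> 7
Total weight: 8 + 2 = 10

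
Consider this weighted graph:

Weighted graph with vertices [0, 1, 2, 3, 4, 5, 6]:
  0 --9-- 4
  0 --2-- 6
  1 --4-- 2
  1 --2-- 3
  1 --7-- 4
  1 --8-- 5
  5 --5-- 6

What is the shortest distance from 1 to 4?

Using Dijkstra's algorithm from vertex 1:
Shortest path: 1 -> 4
Total weight: 7 = 7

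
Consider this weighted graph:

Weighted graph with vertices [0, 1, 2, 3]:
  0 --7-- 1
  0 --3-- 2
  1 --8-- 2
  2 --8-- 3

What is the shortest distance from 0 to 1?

Using Dijkstra's algorithm from vertex 0:
Shortest path: 0 -> 1
Total weight: 7 = 7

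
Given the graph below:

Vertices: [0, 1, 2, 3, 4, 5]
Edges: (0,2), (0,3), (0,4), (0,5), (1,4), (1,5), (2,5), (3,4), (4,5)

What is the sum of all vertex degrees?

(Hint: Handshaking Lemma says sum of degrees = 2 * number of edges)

Count edges: 9 edges.
By Handshaking Lemma: sum of degrees = 2 * 9 = 18.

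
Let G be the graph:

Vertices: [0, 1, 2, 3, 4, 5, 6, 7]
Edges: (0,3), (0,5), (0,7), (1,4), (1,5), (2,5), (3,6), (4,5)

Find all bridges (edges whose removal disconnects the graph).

A bridge is an edge whose removal increases the number of connected components.
Bridges found: (0,3), (0,5), (0,7), (2,5), (3,6)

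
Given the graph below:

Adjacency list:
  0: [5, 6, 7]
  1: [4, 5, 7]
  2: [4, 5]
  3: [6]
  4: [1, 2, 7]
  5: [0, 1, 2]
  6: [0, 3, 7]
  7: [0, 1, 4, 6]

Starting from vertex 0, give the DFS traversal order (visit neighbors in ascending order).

DFS from vertex 0 (neighbors processed in ascending order):
Visit order: 0, 5, 1, 4, 2, 7, 6, 3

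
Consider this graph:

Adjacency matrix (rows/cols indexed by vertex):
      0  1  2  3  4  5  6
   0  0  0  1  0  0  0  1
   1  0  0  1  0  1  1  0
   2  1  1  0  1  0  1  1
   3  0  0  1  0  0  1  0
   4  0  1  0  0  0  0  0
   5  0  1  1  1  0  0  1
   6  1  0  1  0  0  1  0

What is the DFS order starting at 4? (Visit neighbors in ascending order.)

DFS from vertex 4 (neighbors processed in ascending order):
Visit order: 4, 1, 2, 0, 6, 5, 3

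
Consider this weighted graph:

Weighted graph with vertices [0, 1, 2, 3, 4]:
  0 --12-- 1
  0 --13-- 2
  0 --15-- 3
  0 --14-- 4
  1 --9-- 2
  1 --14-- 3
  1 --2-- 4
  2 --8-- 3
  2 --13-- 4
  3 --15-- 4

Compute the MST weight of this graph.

Applying Kruskal's algorithm (sort edges by weight, add if no cycle):
  Add (1,4) w=2
  Add (2,3) w=8
  Add (1,2) w=9
  Add (0,1) w=12
  Skip (0,2) w=13 (creates cycle)
  Skip (2,4) w=13 (creates cycle)
  Skip (0,4) w=14 (creates cycle)
  Skip (1,3) w=14 (creates cycle)
  Skip (0,3) w=15 (creates cycle)
  Skip (3,4) w=15 (creates cycle)
MST weight = 31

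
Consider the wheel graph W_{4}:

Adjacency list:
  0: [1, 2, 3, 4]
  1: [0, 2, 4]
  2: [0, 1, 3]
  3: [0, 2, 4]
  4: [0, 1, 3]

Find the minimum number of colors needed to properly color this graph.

W_{4} = C_{4} plus a hub adjacent to every cycle vertex.
The outer cycle needs 2 colors (even cycle); the hub is adjacent to all of them so needs a fresh color.
Chromatic number = 2 + 1 = 3.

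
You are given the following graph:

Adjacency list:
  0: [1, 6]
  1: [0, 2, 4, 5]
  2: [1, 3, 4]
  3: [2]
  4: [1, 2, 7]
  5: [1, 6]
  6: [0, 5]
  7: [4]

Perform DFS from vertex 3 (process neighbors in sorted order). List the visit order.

DFS from vertex 3 (neighbors processed in ascending order):
Visit order: 3, 2, 1, 0, 6, 5, 4, 7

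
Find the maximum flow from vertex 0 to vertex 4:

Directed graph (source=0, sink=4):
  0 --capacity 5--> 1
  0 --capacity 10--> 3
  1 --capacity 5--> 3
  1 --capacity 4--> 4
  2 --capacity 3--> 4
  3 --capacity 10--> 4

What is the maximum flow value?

Computing max flow:
  Flow on (0->1): 4/5
  Flow on (0->3): 10/10
  Flow on (1->4): 4/4
  Flow on (3->4): 10/10
Maximum flow = 14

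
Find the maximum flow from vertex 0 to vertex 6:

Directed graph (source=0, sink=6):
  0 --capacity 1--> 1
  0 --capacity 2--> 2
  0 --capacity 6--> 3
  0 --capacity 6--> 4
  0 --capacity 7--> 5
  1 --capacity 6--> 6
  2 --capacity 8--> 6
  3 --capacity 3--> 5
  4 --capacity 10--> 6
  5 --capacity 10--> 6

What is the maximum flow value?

Computing max flow:
  Flow on (0->1): 1/1
  Flow on (0->2): 2/2
  Flow on (0->3): 3/6
  Flow on (0->4): 6/6
  Flow on (0->5): 7/7
  Flow on (1->6): 1/6
  Flow on (2->6): 2/8
  Flow on (3->5): 3/3
  Flow on (4->6): 6/10
  Flow on (5->6): 10/10
Maximum flow = 19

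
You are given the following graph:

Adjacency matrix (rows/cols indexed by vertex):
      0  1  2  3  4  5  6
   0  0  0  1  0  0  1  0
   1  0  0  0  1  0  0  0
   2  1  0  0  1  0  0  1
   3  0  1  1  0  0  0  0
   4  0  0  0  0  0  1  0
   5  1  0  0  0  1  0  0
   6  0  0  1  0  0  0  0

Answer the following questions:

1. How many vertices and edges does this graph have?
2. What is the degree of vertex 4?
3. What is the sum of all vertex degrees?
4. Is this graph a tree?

Count: 7 vertices, 6 edges.
Vertex 4 has neighbors [5], degree = 1.
Handshaking lemma: 2 * 6 = 12.
A graph is a tree iff it is connected and has exactly n-1 edges. This graph is connected (all 7 vertices in one component) and has 7-1 = 6 edges. It is a tree.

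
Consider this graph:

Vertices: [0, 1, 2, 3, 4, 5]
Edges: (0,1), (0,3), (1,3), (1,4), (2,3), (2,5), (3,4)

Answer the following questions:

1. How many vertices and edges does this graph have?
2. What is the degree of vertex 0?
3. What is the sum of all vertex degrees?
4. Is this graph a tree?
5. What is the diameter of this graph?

Count: 6 vertices, 7 edges.
Vertex 0 has neighbors [1, 3], degree = 2.
Handshaking lemma: 2 * 7 = 14.
A tree on 6 vertices has 5 edges. This graph has 7 edges (2 extra). Not a tree.
Diameter (longest shortest path) = 3.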